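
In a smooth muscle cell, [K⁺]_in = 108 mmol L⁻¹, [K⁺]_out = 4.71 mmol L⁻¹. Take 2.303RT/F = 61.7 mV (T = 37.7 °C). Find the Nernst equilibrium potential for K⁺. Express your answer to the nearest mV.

-84 mV

E = (61.7/z) · log₁₀([K⁺]_out/[K⁺]_in) with z = +1.
= (61.7/1) · log₁₀(4.71/108) = 61.70 · log₁₀(0.04361)
= 61.70 · (-1.3604) = -83.94 mV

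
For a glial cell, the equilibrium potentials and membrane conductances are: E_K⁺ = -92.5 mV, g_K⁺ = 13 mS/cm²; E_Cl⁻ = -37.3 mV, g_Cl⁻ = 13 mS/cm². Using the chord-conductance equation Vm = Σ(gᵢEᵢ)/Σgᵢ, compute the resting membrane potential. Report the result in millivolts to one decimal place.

-64.9 mV

Σ gᵢEᵢ = 13·(-92.5) + 13·(-37.3) = -1687.40
Σ gᵢ = 13 + 13 = 26
Vm = -1687.40 / 26 = -64.90 mV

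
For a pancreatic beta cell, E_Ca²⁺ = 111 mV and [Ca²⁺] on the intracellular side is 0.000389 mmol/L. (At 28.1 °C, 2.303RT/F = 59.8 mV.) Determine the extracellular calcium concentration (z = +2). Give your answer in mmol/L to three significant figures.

2.01 mmol/L

Nernst: E = (59.8/2) · log₁₀([out]/[in]), so log₁₀([out]/[in]) = 111.0 × 2 / 59.8 = 3.7124.
[out]/[in] = 10^(3.7124) = 5157.
[out] = 5157 × 0.000389 = 2.006 mmol/L.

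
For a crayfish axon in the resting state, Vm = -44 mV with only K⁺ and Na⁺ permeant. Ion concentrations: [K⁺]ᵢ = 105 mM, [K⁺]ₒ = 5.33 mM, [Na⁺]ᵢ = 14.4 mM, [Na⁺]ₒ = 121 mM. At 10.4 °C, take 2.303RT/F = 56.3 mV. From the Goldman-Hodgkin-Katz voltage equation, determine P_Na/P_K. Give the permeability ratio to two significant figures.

0.10

Let α = P_Na/P_K. GHK: Vm = 56.3·log₁₀[(Kₒ + α·Naₒ)/(Kᵢ + α·Naᵢ)].
10^(Vm/56.3) = 10^(-44.0/56.3) = 0.16538
So 0.16538·(Kᵢ + α·Naᵢ) = Kₒ + α·Naₒ → α = (0.16538·105.0 − 5.33) / (121.0 − 0.16538·14.4)
α = (17.36 − 5.33) / (121.0 − 2.381) = 12.03/118.6 = 0.1015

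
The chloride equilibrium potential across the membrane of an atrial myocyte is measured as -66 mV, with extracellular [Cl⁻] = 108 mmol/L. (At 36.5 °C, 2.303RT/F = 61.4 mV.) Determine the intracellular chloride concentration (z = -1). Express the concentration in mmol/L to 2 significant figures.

9.1 mmol/L

Nernst: E = (61.4/-1) · log₁₀([out]/[in]), so log₁₀([out]/[in]) = -66.0 × -1 / 61.4 = 1.0749.
[out]/[in] = 10^(1.0749) = 11.88.
[in] = 108 / 11.88 = 9.089 mmol/L.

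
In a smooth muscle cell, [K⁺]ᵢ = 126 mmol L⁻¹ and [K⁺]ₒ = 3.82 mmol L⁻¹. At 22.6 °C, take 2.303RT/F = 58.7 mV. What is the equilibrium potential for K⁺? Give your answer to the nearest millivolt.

-89 mV

E = (58.7/z) · log₁₀([K⁺]_out/[K⁺]_in) with z = +1.
= (58.7/1) · log₁₀(3.82/126) = 58.70 · log₁₀(0.03032)
= 58.70 · (-1.5183) = -89.12 mV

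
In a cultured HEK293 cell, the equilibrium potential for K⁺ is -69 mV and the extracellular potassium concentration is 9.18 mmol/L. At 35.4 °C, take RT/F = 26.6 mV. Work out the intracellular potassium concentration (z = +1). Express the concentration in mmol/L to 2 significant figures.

120 mmol/L

Nernst: E = (26.6/1) · ln([out]/[in]), so ln([out]/[in]) = -69.0 × 1 / 26.6 = -2.5940.
[out]/[in] = e^(-2.5940) = 0.07472.
[in] = 9.18 / 0.07472 = 122.9 mmol/L.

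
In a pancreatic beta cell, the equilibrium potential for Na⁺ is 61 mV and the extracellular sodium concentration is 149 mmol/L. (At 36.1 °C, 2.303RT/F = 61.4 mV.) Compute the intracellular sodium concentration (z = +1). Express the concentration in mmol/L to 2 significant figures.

15 mmol/L

Nernst: E = (61.4/1) · log₁₀([out]/[in]), so log₁₀([out]/[in]) = 61.0 × 1 / 61.4 = 0.9935.
[out]/[in] = 10^(0.9935) = 9.851.
[in] = 149 / 9.851 = 15.13 mmol/L.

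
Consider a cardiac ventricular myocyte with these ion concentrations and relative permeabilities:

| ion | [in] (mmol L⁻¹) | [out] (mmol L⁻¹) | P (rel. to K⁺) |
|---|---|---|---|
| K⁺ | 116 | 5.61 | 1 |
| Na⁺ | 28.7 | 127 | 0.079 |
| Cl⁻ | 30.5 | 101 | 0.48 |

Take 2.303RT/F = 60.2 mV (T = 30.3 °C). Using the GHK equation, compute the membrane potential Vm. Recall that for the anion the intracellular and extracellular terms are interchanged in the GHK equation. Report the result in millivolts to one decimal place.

Vm = 60.2 · log₁₀[(Σ P·[cation]ₒ + Σ P·[anion]ᵢ) / (Σ P·[cation]ᵢ + Σ P·[anion]ₒ)]
Numerator = 1×5.61 + 0.079×127 + 0.48×30.5 = 30.28
Denominator = 1×116 + 0.079×28.7 + 0.48×101 = 166.7
Vm = 60.2 · log₁₀(0.18161) = 60.2 × (-0.7409) = -44.60 mV

-44.6 mV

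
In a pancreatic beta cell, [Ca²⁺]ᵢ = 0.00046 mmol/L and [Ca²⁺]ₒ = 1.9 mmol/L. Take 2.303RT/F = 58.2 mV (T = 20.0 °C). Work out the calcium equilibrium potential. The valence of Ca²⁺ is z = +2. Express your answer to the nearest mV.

E = (58.2/z) · log₁₀([Ca²⁺]_out/[Ca²⁺]_in) with z = +2.
= (58.2/2) · log₁₀(1.9/0.00046) = 29.10 · log₁₀(4130)
= 29.10 · (3.6160) = 105.23 mV

105 mV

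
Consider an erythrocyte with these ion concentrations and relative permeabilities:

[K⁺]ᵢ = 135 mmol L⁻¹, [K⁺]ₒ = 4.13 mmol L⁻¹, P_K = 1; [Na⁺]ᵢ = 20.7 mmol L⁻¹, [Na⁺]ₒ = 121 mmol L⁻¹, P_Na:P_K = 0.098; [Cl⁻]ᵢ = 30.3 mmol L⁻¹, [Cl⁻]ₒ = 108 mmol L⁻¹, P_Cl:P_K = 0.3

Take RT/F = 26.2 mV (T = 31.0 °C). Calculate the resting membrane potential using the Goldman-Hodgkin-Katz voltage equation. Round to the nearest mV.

-50 mV

Vm = 26.2 · ln[(Σ P·[cation]ₒ + Σ P·[anion]ᵢ) / (Σ P·[cation]ᵢ + Σ P·[anion]ₒ)]
Numerator = 1×4.13 + 0.098×121 + 0.3×30.3 = 25.08
Denominator = 1×135 + 0.098×20.7 + 0.3×108 = 169.4
Vm = 26.2 · ln(0.14802) = 26.2 × (-1.9104) = -50.05 mV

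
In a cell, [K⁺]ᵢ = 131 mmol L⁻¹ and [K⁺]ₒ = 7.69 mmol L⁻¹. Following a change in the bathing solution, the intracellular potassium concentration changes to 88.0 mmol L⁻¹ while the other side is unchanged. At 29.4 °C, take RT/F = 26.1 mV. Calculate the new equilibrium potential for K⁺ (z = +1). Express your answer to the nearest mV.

After the shift: [K⁺]_out = 7.69, [K⁺]_in = 88.0 mmol L⁻¹.
E_new = (26.1/1)·ln(7.69/88.0) = 26.10 · (-2.4374) = -63.62 mV

-64 mV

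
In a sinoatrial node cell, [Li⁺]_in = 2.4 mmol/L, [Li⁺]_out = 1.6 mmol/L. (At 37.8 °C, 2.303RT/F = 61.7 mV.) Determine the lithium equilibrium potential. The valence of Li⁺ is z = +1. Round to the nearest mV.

-11 mV

E = (61.7/z) · log₁₀([Li⁺]_out/[Li⁺]_in) with z = +1.
= (61.7/1) · log₁₀(1.6/2.4) = 61.70 · log₁₀(0.6667)
= 61.70 · (-0.1761) = -10.86 mV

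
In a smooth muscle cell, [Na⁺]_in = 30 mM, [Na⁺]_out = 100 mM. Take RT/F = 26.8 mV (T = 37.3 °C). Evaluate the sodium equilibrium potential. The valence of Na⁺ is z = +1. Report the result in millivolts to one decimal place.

32.3 mV

E = (26.8/z) · ln([Na⁺]_out/[Na⁺]_in) with z = +1.
= (26.8/1) · ln(100/30) = 26.80 · ln(3.333)
= 26.80 · (1.2040) = 32.27 mV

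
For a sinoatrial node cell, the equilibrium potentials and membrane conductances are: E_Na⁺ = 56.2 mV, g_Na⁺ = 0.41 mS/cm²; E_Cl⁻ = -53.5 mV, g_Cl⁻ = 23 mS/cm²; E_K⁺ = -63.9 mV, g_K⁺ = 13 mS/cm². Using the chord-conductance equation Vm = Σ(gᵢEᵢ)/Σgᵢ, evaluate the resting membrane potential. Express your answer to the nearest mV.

Σ gᵢEᵢ = 0.41·(56.2) + 23·(-53.5) + 13·(-63.9) = -2038.16
Σ gᵢ = 0.41 + 23 + 13 = 36.41
Vm = -2038.16 / 36.41 = -55.98 mV

-56 mV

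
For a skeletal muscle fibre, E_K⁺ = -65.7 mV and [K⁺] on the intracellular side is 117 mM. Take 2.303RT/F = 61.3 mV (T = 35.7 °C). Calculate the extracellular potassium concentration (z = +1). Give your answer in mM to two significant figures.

9.9 mM

Nernst: E = (61.3/1) · log₁₀([out]/[in]), so log₁₀([out]/[in]) = -65.7 × 1 / 61.3 = -1.0718.
[out]/[in] = 10^(-1.0718) = 0.08477.
[out] = 0.08477 × 117 = 9.918 mM.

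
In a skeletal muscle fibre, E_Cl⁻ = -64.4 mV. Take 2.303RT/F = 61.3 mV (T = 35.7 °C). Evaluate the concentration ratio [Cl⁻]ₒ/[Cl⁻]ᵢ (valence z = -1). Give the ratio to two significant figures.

11

log₁₀([out]/[in]) = E·z/(61.3) = -64.4 × -1 / 61.3 = 1.0506
[out]/[in] = 10^(1.0506) = 11.23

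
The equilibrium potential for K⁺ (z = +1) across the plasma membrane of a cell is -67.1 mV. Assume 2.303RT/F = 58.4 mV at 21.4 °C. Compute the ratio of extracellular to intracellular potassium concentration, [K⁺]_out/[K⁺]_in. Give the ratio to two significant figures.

0.071

log₁₀([out]/[in]) = E·z/(58.4) = -67.1 × 1 / 58.4 = -1.1490
[out]/[in] = 10^(-1.1490) = 0.07096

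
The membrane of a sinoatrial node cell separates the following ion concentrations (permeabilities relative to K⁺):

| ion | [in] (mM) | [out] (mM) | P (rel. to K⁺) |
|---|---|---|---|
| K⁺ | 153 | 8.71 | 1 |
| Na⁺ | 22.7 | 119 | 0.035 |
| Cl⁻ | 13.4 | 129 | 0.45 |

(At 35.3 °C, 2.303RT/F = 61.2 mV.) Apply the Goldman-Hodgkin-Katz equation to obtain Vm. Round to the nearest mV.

-64 mV

Vm = 61.2 · log₁₀[(Σ P·[cation]ₒ + Σ P·[anion]ᵢ) / (Σ P·[cation]ᵢ + Σ P·[anion]ₒ)]
Numerator = 1×8.71 + 0.035×119 + 0.45×13.4 = 18.91
Denominator = 1×153 + 0.035×22.7 + 0.45×129 = 211.8
Vm = 61.2 · log₁₀(0.08924) = 61.2 × (-1.0494) = -64.23 mV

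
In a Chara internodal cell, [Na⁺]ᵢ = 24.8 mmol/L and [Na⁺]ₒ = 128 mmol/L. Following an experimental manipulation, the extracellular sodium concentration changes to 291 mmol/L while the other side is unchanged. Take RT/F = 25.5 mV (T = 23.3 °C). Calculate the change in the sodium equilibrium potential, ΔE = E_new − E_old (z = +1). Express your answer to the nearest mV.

21 mV

E_old = (25.5/1)·ln(128/24.8) = 41.85 mV
E_new = (25.5/1)·ln(291/24.8) = 62.79 mV
ΔE = 62.79 − (41.85) = 20.94 mV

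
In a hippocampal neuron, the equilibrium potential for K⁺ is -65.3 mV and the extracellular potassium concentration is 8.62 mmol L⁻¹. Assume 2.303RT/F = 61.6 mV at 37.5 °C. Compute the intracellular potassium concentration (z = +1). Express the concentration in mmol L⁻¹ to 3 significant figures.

99.0 mmol L⁻¹

Nernst: E = (61.6/1) · log₁₀([out]/[in]), so log₁₀([out]/[in]) = -65.3 × 1 / 61.6 = -1.0601.
[out]/[in] = 10^(-1.0601) = 0.08708.
[in] = 8.62 / 0.08708 = 98.99 mmol L⁻¹.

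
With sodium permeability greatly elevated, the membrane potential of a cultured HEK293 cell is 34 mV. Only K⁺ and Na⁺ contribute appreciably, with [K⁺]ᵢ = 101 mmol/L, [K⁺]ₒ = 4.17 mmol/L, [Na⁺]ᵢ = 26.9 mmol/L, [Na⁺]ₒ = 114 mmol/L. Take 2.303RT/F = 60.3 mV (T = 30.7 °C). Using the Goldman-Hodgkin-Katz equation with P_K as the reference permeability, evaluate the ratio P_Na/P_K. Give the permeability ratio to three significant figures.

Let α = P_Na/P_K. GHK: Vm = 60.3·log₁₀[(Kₒ + α·Naₒ)/(Kᵢ + α·Naᵢ)].
10^(Vm/60.3) = 10^(34.0/60.3) = 3.6631
So 3.6631·(Kᵢ + α·Naᵢ) = Kₒ + α·Naₒ → α = (3.6631·101.0 − 4.17) / (114.0 − 3.6631·26.9)
α = (370 − 4.17) / (114.0 − 98.54) = 365.8/15.46 = 23.66

23.7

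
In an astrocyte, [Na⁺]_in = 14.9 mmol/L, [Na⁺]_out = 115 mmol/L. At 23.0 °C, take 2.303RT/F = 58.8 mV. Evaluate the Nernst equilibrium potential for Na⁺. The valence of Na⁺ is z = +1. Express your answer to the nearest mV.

52 mV

E = (58.8/z) · log₁₀([Na⁺]_out/[Na⁺]_in) with z = +1.
= (58.8/1) · log₁₀(115/14.9) = 58.80 · log₁₀(7.718)
= 58.80 · (0.8875) = 52.19 mV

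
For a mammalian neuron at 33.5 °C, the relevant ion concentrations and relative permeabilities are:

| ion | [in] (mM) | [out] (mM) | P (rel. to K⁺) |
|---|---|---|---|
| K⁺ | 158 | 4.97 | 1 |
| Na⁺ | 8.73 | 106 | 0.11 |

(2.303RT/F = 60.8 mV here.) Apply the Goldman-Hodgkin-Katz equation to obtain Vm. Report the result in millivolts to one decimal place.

-59.6 mV

Vm = 60.8 · log₁₀[(Σ P·[cation]ₒ + Σ P·[anion]ᵢ) / (Σ P·[cation]ᵢ + Σ P·[anion]ₒ)]
Numerator = 1×4.97 + 0.11×106 = 16.63
Denominator = 1×158 + 0.11×8.73 = 159
Vm = 60.8 · log₁₀(0.10462) = 60.8 × (-0.9804) = -59.61 mV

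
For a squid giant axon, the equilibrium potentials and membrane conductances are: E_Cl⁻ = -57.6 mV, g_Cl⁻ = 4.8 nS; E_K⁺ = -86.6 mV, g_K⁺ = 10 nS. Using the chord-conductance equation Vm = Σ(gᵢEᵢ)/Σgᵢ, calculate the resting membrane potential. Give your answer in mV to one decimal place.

Σ gᵢEᵢ = 4.8·(-57.6) + 10·(-86.6) = -1142.48
Σ gᵢ = 4.8 + 10 = 14.8
Vm = -1142.48 / 14.8 = -77.19 mV

-77.2 mV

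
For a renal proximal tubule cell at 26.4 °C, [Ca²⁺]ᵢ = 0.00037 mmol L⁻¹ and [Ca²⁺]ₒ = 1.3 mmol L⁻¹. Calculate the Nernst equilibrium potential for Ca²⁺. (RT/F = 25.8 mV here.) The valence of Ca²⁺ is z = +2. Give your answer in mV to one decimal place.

E = (25.8/z) · ln([Ca²⁺]_out/[Ca²⁺]_in) with z = +2.
= (25.8/2) · ln(1.3/0.00037) = 12.90 · ln(3514)
= 12.90 · (8.1644) = 105.32 mV

105.3 mV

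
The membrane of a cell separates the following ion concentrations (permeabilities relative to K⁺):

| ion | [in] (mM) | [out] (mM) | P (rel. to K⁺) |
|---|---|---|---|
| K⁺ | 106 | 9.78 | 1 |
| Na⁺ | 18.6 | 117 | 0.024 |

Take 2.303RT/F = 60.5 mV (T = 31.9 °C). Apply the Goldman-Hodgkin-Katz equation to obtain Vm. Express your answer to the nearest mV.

Vm = 60.5 · log₁₀[(Σ P·[cation]ₒ + Σ P·[anion]ᵢ) / (Σ P·[cation]ᵢ + Σ P·[anion]ₒ)]
Numerator = 1×9.78 + 0.024×117 = 12.59
Denominator = 1×106 + 0.024×18.6 = 106.4
Vm = 60.5 · log₁₀(0.11826) = 60.5 × (-0.9272) = -56.09 mV

-56 mV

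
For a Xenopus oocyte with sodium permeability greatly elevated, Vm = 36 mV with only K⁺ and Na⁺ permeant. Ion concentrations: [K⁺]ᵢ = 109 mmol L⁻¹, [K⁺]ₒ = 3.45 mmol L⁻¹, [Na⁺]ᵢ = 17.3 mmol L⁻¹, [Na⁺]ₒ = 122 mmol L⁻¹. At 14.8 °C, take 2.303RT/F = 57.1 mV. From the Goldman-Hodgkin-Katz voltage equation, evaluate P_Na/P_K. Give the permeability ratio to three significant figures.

9.60

Let α = P_Na/P_K. GHK: Vm = 57.1·log₁₀[(Kₒ + α·Naₒ)/(Kᵢ + α·Naᵢ)].
10^(Vm/57.1) = 10^(36.0/57.1) = 4.2704
So 4.2704·(Kᵢ + α·Naᵢ) = Kₒ + α·Naₒ → α = (4.2704·109.0 − 3.45) / (122.0 − 4.2704·17.3)
α = (465.5 − 3.45) / (122.0 − 73.88) = 462/48.12 = 9.601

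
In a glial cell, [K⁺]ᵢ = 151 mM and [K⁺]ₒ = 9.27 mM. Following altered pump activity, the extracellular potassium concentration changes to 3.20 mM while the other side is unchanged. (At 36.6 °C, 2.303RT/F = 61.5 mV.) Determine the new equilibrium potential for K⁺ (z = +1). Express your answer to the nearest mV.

-103 mV

After the shift: [K⁺]_out = 3.20, [K⁺]_in = 151 mM.
E_new = (61.5/1)·log₁₀(3.20/151) = 61.50 · (-1.6738) = -102.94 mV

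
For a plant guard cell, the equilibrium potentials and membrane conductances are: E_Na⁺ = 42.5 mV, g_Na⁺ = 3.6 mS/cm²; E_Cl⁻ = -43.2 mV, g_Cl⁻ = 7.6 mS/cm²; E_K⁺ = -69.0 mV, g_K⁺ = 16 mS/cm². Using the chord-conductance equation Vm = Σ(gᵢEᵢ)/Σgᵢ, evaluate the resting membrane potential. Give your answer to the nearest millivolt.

Σ gᵢEᵢ = 3.6·(42.5) + 7.6·(-43.2) + 16·(-69.0) = -1279.32
Σ gᵢ = 3.6 + 7.6 + 16 = 27.2
Vm = -1279.32 / 27.2 = -47.03 mV

-47 mV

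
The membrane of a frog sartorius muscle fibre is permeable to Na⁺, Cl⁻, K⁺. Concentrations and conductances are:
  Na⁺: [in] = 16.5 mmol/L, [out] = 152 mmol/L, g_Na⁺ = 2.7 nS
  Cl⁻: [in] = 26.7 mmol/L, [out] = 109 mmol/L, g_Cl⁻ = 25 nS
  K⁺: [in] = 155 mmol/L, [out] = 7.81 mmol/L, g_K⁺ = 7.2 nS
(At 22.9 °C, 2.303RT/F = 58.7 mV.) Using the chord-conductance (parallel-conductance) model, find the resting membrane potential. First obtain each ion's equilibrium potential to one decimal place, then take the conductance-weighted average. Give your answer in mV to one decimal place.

E_Na⁺ = (58.7/1)·log₁₀(152/16.5) = 56.6 mV
E_Cl⁻ = (58.7/-1)·log₁₀(109/26.7) = -35.9 mV
E_K⁺ = (58.7/1)·log₁₀(7.81/155) = -76.2 mV
Vm = (Σ gᵢEᵢ)/(Σ gᵢ) = (2.7·56.6 + 25·-35.9 + 7.2·-76.2) / (2.7 + 25 + 7.2)
= -1293.32 / 34.9 = -37.06 mV

-37.1 mV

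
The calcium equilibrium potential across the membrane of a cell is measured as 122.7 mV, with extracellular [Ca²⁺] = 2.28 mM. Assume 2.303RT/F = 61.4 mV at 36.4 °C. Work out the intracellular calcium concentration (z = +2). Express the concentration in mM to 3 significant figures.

0.000230 mM

Nernst: E = (61.4/2) · log₁₀([out]/[in]), so log₁₀([out]/[in]) = 122.7 × 2 / 61.4 = 3.9967.
[out]/[in] = 10^(3.9967) = 9925.
[in] = 2.28 / 9925 = 0.0002297 mM.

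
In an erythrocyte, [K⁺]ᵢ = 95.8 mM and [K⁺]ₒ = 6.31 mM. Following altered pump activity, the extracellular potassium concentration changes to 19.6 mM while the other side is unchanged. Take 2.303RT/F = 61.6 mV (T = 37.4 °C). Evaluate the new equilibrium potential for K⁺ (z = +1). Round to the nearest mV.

-42 mV

After the shift: [K⁺]_out = 19.6, [K⁺]_in = 95.8 mM.
E_new = (61.6/1)·log₁₀(19.6/95.8) = 61.60 · (-0.6891) = -42.45 mV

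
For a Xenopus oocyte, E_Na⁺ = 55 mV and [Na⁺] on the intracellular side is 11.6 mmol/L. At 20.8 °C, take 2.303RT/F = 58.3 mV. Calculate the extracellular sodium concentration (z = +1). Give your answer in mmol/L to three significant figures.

102 mmol/L

Nernst: E = (58.3/1) · log₁₀([out]/[in]), so log₁₀([out]/[in]) = 55.0 × 1 / 58.3 = 0.9434.
[out]/[in] = 10^(0.9434) = 8.778.
[out] = 8.778 × 11.6 = 101.8 mmol/L.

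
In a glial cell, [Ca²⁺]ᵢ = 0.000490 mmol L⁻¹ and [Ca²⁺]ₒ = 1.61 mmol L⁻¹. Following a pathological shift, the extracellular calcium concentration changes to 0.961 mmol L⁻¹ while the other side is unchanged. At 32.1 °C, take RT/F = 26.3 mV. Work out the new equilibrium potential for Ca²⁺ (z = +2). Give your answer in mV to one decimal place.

After the shift: [Ca²⁺]_out = 0.961, [Ca²⁺]_in = 0.000490 mmol L⁻¹.
E_new = (26.3/2)·ln(0.961/0.000490) = 13.15 · (7.5813) = 99.69 mV

99.7 mV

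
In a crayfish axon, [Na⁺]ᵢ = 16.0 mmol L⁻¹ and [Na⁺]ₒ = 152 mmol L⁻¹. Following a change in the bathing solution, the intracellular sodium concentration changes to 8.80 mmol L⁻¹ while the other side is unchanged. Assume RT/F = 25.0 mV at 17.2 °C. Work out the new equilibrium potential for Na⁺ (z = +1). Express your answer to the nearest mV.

After the shift: [Na⁺]_out = 152, [Na⁺]_in = 8.80 mmol L⁻¹.
E_new = (25.0/1)·ln(152/8.80) = 25.00 · (2.8491) = 71.23 mV

71 mV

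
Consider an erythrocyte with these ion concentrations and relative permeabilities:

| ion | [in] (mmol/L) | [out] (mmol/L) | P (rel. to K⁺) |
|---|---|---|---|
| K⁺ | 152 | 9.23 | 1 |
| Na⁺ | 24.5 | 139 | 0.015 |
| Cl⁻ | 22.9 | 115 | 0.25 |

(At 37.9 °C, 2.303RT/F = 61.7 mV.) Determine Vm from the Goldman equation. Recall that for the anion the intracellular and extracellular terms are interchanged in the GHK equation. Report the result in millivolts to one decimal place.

-63.3 mV

Vm = 61.7 · log₁₀[(Σ P·[cation]ₒ + Σ P·[anion]ᵢ) / (Σ P·[cation]ᵢ + Σ P·[anion]ₒ)]
Numerator = 1×9.23 + 0.015×139 + 0.25×22.9 = 17.04
Denominator = 1×152 + 0.015×24.5 + 0.25×115 = 181.1
Vm = 61.7 · log₁₀(0.094083) = 61.7 × (-1.0265) = -63.33 mV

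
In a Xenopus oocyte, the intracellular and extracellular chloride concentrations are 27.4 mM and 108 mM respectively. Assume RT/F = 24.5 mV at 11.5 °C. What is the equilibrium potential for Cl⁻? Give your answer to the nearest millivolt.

E = (24.5/z) · ln([Cl⁻]_out/[Cl⁻]_in) with z = -1.
For an anion, dividing by z = -1 reverses the sign.
= (24.5/-1) · ln(108/27.4) = -24.50 · ln(3.942)
= -24.50 · (1.3716) = -33.60 mV

-34 mV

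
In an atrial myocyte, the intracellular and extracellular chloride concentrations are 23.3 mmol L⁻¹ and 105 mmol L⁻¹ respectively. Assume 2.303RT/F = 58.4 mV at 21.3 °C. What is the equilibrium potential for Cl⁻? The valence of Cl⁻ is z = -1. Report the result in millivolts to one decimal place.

-38.2 mV

E = (58.4/z) · log₁₀([Cl⁻]_out/[Cl⁻]_in) with z = -1.
For an anion, dividing by z = -1 reverses the sign.
= (58.4/-1) · log₁₀(105/23.3) = -58.40 · log₁₀(4.506)
= -58.40 · (0.6538) = -38.18 mV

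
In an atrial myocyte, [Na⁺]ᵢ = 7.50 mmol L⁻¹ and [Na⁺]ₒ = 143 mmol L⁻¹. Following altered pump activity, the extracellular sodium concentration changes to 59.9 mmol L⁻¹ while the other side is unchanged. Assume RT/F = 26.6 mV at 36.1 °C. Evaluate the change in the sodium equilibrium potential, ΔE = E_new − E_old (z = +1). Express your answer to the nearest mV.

-23 mV

E_old = (26.6/1)·ln(143/7.50) = 78.42 mV
E_new = (26.6/1)·ln(59.9/7.50) = 55.27 mV
ΔE = 55.27 − (78.42) = -23.15 mV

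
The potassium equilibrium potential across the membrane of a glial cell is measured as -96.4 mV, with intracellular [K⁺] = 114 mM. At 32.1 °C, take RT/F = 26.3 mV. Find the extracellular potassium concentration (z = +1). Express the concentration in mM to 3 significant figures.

Nernst: E = (26.3/1) · ln([out]/[in]), so ln([out]/[in]) = -96.4 × 1 / 26.3 = -3.6654.
[out]/[in] = e^(-3.6654) = 0.02559.
[out] = 0.02559 × 114 = 2.918 mM.

2.92 mM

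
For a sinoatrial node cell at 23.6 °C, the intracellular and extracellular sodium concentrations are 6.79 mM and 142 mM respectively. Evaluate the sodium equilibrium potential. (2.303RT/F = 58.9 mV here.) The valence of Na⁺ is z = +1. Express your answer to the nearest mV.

E = (58.9/z) · log₁₀([Na⁺]_out/[Na⁺]_in) with z = +1.
= (58.9/1) · log₁₀(142/6.79) = 58.90 · log₁₀(20.91)
= 58.90 · (1.3204) = 77.77 mV

78 mV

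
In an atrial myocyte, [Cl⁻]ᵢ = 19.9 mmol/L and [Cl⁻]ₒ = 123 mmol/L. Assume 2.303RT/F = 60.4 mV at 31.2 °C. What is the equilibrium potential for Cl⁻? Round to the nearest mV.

E = (60.4/z) · log₁₀([Cl⁻]_out/[Cl⁻]_in) with z = -1.
For an anion, dividing by z = -1 reverses the sign.
= (60.4/-1) · log₁₀(123/19.9) = -60.40 · log₁₀(6.181)
= -60.40 · (0.7911) = -47.78 mV

-48 mV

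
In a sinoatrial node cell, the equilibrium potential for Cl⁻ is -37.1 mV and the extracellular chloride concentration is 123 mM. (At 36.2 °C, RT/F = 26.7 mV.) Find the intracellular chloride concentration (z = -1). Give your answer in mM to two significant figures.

31 mM

Nernst: E = (26.7/-1) · ln([out]/[in]), so ln([out]/[in]) = -37.1 × -1 / 26.7 = 1.3895.
[out]/[in] = e^(1.3895) = 4.013.
[in] = 123 / 4.013 = 30.65 mM.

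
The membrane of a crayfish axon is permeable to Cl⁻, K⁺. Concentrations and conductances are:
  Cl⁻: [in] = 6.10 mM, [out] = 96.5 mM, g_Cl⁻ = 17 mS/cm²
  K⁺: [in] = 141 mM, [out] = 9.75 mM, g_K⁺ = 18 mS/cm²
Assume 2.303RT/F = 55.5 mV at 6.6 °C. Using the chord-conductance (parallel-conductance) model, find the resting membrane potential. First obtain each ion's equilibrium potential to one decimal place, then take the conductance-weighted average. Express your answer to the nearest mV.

-65 mV

E_Cl⁻ = (55.5/-1)·log₁₀(96.5/6.10) = -66.6 mV
E_K⁺ = (55.5/1)·log₁₀(9.75/141) = -64.4 mV
Vm = (Σ gᵢEᵢ)/(Σ gᵢ) = (17·-66.6 + 18·-64.4) / (17 + 18)
= -2291.40 / 35 = -65.47 mV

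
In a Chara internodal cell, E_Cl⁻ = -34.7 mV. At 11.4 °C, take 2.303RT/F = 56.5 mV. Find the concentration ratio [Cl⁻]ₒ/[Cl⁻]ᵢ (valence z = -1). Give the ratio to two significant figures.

4.1

log₁₀([out]/[in]) = E·z/(56.5) = -34.7 × -1 / 56.5 = 0.6142
[out]/[in] = 10^(0.6142) = 4.113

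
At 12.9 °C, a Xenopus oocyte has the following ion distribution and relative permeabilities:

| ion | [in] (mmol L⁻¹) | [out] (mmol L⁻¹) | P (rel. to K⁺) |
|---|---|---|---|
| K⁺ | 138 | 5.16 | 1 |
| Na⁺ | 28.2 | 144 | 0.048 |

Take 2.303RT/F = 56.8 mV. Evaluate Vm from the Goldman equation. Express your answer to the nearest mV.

-60 mV

Vm = 56.8 · log₁₀[(Σ P·[cation]ₒ + Σ P·[anion]ᵢ) / (Σ P·[cation]ᵢ + Σ P·[anion]ₒ)]
Numerator = 1×5.16 + 0.048×144 = 12.07
Denominator = 1×138 + 0.048×28.2 = 139.4
Vm = 56.8 · log₁₀(0.086629) = 56.8 × (-1.0623) = -60.34 mV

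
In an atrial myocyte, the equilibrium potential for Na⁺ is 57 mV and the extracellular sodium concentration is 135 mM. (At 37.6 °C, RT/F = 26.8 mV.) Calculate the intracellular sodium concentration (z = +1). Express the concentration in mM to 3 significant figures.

Nernst: E = (26.8/1) · ln([out]/[in]), so ln([out]/[in]) = 57.0 × 1 / 26.8 = 2.1269.
[out]/[in] = e^(2.1269) = 8.389.
[in] = 135 / 8.389 = 16.09 mM.

16.1 mM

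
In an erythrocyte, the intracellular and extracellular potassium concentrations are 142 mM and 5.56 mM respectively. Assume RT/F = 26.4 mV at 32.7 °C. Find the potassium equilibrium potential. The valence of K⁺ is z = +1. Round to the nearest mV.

E = (26.4/z) · ln([K⁺]_out/[K⁺]_in) with z = +1.
= (26.4/1) · ln(5.56/142) = 26.40 · ln(0.03915)
= 26.40 · (-3.2402) = -85.54 mV

-86 mV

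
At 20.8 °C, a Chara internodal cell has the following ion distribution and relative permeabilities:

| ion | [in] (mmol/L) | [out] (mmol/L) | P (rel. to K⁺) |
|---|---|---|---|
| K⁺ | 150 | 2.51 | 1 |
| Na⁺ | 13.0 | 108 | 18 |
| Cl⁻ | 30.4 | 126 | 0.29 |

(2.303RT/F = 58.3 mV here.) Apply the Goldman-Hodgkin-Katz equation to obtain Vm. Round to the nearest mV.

39 mV

Vm = 58.3 · log₁₀[(Σ P·[cation]ₒ + Σ P·[anion]ᵢ) / (Σ P·[cation]ᵢ + Σ P·[anion]ₒ)]
Numerator = 1×2.51 + 18×108 + 0.29×30.4 = 1955
Denominator = 1×150 + 18×13.0 + 0.29×126 = 420.5
Vm = 58.3 · log₁₀(4.6496) = 58.3 × (0.6674) = 38.91 mV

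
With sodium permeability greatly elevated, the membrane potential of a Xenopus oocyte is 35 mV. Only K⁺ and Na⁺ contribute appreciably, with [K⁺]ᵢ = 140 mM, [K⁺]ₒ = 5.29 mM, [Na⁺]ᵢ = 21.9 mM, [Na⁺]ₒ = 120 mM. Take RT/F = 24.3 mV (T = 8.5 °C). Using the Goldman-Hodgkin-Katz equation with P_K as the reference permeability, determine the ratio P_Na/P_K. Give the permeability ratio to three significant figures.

Let α = P_Na/P_K. GHK: Vm = 24.3·ln[(Kₒ + α·Naₒ)/(Kᵢ + α·Naᵢ)].
e^(Vm/24.3) = e^(35.0/24.3) = 4.2221
So 4.2221·(Kᵢ + α·Naᵢ) = Kₒ + α·Naₒ → α = (4.2221·140.0 − 5.29) / (120.0 − 4.2221·21.9)
α = (591.1 − 5.29) / (120.0 − 92.46) = 585.8/27.54 = 21.27

21.3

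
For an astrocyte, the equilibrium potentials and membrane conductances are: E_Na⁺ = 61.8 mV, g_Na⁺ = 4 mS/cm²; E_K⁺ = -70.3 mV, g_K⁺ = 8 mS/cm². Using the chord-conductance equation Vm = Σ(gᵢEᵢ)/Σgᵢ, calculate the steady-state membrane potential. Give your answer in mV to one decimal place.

Σ gᵢEᵢ = 4·(61.8) + 8·(-70.3) = -315.20
Σ gᵢ = 4 + 8 = 12
Vm = -315.20 / 12 = -26.27 mV

-26.3 mV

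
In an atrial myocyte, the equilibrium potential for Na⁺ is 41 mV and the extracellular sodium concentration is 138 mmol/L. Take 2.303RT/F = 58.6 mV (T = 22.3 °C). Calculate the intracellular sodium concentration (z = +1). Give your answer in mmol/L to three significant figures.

27.6 mmol/L

Nernst: E = (58.6/1) · log₁₀([out]/[in]), so log₁₀([out]/[in]) = 41.0 × 1 / 58.6 = 0.6997.
[out]/[in] = 10^(0.6997) = 5.008.
[in] = 138 / 5.008 = 27.56 mmol/L.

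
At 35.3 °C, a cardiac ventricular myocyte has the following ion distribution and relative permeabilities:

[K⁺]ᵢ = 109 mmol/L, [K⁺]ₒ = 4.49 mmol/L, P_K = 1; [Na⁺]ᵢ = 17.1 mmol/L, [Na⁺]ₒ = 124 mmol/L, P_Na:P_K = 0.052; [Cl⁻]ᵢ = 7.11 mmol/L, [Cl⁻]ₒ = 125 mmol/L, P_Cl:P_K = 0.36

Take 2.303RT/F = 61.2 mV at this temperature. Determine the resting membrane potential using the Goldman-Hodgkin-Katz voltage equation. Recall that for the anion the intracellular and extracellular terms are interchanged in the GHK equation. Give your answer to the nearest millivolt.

Vm = 61.2 · log₁₀[(Σ P·[cation]ₒ + Σ P·[anion]ᵢ) / (Σ P·[cation]ᵢ + Σ P·[anion]ₒ)]
Numerator = 1×4.49 + 0.052×124 + 0.36×7.11 = 13.5
Denominator = 1×109 + 0.052×17.1 + 0.36×125 = 154.9
Vm = 61.2 · log₁₀(0.087144) = 61.2 × (-1.0598) = -64.86 mV

-65 mV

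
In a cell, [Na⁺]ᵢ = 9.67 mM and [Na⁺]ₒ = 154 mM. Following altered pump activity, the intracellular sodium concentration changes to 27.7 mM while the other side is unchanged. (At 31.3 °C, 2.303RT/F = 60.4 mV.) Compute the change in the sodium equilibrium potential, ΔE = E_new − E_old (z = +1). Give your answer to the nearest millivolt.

E_old = (60.4/1)·log₁₀(154/9.67) = 72.61 mV
E_new = (60.4/1)·log₁₀(154/27.7) = 45.00 mV
ΔE = 45.00 − (72.61) = -27.61 mV

-28 mV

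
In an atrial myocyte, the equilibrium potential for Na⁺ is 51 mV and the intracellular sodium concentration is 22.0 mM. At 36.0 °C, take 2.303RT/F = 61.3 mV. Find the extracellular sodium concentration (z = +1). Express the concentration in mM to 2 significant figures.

Nernst: E = (61.3/1) · log₁₀([out]/[in]), so log₁₀([out]/[in]) = 51.0 × 1 / 61.3 = 0.8320.
[out]/[in] = 10^(0.8320) = 6.792.
[out] = 6.792 × 22.0 = 149.4 mM.

150 mM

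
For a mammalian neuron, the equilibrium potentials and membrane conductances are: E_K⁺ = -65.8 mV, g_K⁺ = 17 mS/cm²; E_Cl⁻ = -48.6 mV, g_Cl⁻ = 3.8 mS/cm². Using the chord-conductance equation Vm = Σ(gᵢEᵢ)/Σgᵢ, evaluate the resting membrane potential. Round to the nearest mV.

Σ gᵢEᵢ = 17·(-65.8) + 3.8·(-48.6) = -1303.28
Σ gᵢ = 17 + 3.8 = 20.8
Vm = -1303.28 / 20.8 = -62.66 mV

-63 mV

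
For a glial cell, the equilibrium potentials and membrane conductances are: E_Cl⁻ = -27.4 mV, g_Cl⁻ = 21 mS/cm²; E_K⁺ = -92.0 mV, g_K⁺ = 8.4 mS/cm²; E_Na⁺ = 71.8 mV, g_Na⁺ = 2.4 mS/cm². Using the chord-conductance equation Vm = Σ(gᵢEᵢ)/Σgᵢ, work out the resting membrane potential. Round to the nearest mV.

Σ gᵢEᵢ = 21·(-27.4) + 8.4·(-92.0) + 2.4·(71.8) = -1175.88
Σ gᵢ = 21 + 8.4 + 2.4 = 31.8
Vm = -1175.88 / 31.8 = -36.98 mV

-37 mV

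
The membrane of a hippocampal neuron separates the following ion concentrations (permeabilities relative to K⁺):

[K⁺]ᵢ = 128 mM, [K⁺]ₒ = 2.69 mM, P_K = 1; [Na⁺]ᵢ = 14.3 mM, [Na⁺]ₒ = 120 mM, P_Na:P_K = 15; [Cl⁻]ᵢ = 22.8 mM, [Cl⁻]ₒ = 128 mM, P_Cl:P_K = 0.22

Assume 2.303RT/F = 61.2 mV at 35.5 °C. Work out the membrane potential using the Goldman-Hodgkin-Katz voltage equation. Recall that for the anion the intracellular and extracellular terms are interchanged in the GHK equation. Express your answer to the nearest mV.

42 mV

Vm = 61.2 · log₁₀[(Σ P·[cation]ₒ + Σ P·[anion]ᵢ) / (Σ P·[cation]ᵢ + Σ P·[anion]ₒ)]
Numerator = 1×2.69 + 15×120 + 0.22×22.8 = 1808
Denominator = 1×128 + 15×14.3 + 0.22×128 = 370.7
Vm = 61.2 · log₁₀(4.877) = 61.2 × (0.6882) = 42.11 mV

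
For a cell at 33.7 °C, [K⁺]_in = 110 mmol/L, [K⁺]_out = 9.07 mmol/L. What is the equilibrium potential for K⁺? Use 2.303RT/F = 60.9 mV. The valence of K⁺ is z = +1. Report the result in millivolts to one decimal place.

-66.0 mV

E = (60.9/z) · log₁₀([K⁺]_out/[K⁺]_in) with z = +1.
= (60.9/1) · log₁₀(9.07/110) = 60.90 · log₁₀(0.08245)
= 60.90 · (-1.0838) = -66.00 mV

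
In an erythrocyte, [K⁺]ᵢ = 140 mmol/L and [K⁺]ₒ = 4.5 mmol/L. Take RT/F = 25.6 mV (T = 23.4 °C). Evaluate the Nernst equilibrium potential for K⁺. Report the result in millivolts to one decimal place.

-88.0 mV

E = (25.6/z) · ln([K⁺]_out/[K⁺]_in) with z = +1.
= (25.6/1) · ln(4.5/140) = 25.60 · ln(0.03214)
= 25.60 · (-3.4376) = -88.00 mV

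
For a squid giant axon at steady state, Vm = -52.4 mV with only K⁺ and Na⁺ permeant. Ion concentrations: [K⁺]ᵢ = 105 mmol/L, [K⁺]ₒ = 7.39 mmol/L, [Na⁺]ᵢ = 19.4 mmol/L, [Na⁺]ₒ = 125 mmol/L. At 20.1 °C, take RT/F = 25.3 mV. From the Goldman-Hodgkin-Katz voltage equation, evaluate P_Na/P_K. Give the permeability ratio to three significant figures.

0.0477

Let α = P_Na/P_K. GHK: Vm = 25.3·ln[(Kₒ + α·Naₒ)/(Kᵢ + α·Naᵢ)].
e^(Vm/25.3) = e^(-52.4/25.3) = 0.12604
So 0.12604·(Kᵢ + α·Naᵢ) = Kₒ + α·Naₒ → α = (0.12604·105.0 − 7.39) / (125.0 − 0.12604·19.4)
α = (13.23 − 7.39) / (125.0 − 2.445) = 5.844/122.6 = 0.04769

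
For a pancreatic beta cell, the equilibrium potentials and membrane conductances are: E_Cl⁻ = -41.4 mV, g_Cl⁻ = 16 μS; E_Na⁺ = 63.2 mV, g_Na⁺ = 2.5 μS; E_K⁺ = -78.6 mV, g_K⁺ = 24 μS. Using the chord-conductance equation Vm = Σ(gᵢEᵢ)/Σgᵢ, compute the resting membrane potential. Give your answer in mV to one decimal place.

Σ gᵢEᵢ = 16·(-41.4) + 2.5·(63.2) + 24·(-78.6) = -2390.80
Σ gᵢ = 16 + 2.5 + 24 = 42.5
Vm = -2390.80 / 42.5 = -56.25 mV

-56.3 mV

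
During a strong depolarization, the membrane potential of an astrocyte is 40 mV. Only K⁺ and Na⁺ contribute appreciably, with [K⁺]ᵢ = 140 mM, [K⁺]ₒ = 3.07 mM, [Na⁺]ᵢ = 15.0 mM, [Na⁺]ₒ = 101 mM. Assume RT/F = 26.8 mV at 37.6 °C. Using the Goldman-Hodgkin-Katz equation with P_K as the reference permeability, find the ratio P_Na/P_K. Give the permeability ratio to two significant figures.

Let α = P_Na/P_K. GHK: Vm = 26.8·ln[(Kₒ + α·Naₒ)/(Kᵢ + α·Naᵢ)].
e^(Vm/26.8) = e^(40.0/26.8) = 4.4484
So 4.4484·(Kᵢ + α·Naᵢ) = Kₒ + α·Naₒ → α = (4.4484·140.0 − 3.07) / (101.0 − 4.4484·15.0)
α = (622.8 − 3.07) / (101.0 − 66.73) = 619.7/34.27 = 18.08

18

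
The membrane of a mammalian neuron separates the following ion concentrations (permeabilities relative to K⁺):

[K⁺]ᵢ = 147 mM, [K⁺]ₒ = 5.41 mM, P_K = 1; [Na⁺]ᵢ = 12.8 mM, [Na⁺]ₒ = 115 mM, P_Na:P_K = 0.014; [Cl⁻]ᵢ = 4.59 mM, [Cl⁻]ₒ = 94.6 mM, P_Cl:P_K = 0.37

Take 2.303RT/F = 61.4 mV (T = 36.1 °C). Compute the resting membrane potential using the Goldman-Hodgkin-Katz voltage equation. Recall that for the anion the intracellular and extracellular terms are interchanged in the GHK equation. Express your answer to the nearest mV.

Vm = 61.4 · log₁₀[(Σ P·[cation]ₒ + Σ P·[anion]ᵢ) / (Σ P·[cation]ᵢ + Σ P·[anion]ₒ)]
Numerator = 1×5.41 + 0.014×115 + 0.37×4.59 = 8.718
Denominator = 1×147 + 0.014×12.8 + 0.37×94.6 = 182.2
Vm = 61.4 · log₁₀(0.047855) = 61.4 × (-1.3201) = -81.05 mV

-81 mV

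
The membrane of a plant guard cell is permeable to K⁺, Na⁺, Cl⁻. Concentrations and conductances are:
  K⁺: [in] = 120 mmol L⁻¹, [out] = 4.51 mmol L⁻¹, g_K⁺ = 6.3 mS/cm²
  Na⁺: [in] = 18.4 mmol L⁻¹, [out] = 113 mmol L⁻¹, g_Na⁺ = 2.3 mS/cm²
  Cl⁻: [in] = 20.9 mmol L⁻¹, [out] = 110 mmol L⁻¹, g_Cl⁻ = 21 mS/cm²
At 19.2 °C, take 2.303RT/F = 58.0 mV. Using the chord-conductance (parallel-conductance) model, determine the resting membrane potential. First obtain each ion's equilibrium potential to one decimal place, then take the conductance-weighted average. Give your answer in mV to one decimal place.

-43.7 mV

E_K⁺ = (58.0/1)·log₁₀(4.51/120) = -82.7 mV
E_Na⁺ = (58.0/1)·log₁₀(113/18.4) = 45.7 mV
E_Cl⁻ = (58.0/-1)·log₁₀(110/20.9) = -41.8 mV
Vm = (Σ gᵢEᵢ)/(Σ gᵢ) = (6.3·-82.7 + 2.3·45.7 + 21·-41.8) / (6.3 + 2.3 + 21)
= -1293.70 / 29.6 = -43.71 mV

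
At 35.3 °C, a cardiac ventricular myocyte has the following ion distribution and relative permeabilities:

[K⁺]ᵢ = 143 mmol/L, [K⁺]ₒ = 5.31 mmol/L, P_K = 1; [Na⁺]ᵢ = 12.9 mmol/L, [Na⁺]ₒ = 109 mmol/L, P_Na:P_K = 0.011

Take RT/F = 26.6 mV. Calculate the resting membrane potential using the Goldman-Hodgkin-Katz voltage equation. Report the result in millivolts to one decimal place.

Vm = 26.6 · ln[(Σ P·[cation]ₒ + Σ P·[anion]ᵢ) / (Σ P·[cation]ᵢ + Σ P·[anion]ₒ)]
Numerator = 1×5.31 + 0.011×109 = 6.509
Denominator = 1×143 + 0.011×12.9 = 143.1
Vm = 26.6 · ln(0.045472) = 26.6 × (-3.0907) = -82.21 mV

-82.2 mV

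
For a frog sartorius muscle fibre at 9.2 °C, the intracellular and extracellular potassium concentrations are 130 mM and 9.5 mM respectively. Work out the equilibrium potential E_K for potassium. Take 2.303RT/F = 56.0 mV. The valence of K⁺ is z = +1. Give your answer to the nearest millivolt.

E = (56.0/z) · log₁₀([K⁺]_out/[K⁺]_in) with z = +1.
= (56.0/1) · log₁₀(9.5/130) = 56.00 · log₁₀(0.07308)
= 56.00 · (-1.1362) = -63.63 mV

-64 mV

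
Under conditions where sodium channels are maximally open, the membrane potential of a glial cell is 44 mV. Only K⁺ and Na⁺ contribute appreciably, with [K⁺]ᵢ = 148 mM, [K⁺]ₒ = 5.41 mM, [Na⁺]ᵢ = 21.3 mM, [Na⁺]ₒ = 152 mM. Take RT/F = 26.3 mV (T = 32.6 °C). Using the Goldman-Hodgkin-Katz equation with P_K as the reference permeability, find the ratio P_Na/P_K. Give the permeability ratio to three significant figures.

Let α = P_Na/P_K. GHK: Vm = 26.3·ln[(Kₒ + α·Naₒ)/(Kᵢ + α·Naᵢ)].
e^(Vm/26.3) = e^(44.0/26.3) = 5.3281
So 5.3281·(Kᵢ + α·Naᵢ) = Kₒ + α·Naₒ → α = (5.3281·148.0 − 5.41) / (152.0 − 5.3281·21.3)
α = (788.6 − 5.41) / (152.0 − 113.5) = 783.2/38.51 = 20.34

20.3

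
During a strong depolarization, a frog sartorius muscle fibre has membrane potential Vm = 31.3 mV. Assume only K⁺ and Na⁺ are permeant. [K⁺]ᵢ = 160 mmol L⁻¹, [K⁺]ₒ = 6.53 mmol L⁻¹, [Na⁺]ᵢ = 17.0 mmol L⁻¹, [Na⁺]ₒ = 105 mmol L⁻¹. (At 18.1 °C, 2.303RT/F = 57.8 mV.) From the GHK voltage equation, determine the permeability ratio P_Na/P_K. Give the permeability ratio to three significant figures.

12.0

Let α = P_Na/P_K. GHK: Vm = 57.8·log₁₀[(Kₒ + α·Naₒ)/(Kᵢ + α·Naᵢ)].
10^(Vm/57.8) = 10^(31.3/57.8) = 3.4795
So 3.4795·(Kᵢ + α·Naᵢ) = Kₒ + α·Naₒ → α = (3.4795·160.0 − 6.53) / (105.0 − 3.4795·17.0)
α = (556.7 − 6.53) / (105.0 − 59.15) = 550.2/45.85 = 12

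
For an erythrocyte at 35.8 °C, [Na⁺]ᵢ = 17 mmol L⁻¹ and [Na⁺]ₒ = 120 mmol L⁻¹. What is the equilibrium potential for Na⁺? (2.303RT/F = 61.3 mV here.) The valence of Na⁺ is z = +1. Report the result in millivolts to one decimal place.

E = (61.3/z) · log₁₀([Na⁺]_out/[Na⁺]_in) with z = +1.
= (61.3/1) · log₁₀(120/17) = 61.30 · log₁₀(7.059)
= 61.30 · (0.8487) = 52.03 mV

52.0 mV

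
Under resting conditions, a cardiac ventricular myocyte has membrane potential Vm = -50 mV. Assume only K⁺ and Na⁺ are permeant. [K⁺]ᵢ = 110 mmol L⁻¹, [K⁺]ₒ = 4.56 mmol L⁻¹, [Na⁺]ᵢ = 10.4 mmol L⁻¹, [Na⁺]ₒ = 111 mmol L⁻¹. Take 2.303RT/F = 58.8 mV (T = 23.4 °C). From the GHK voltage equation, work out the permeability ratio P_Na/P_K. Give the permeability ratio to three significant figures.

Let α = P_Na/P_K. GHK: Vm = 58.8·log₁₀[(Kₒ + α·Naₒ)/(Kᵢ + α·Naᵢ)].
10^(Vm/58.8) = 10^(-50.0/58.8) = 0.14114
So 0.14114·(Kᵢ + α·Naᵢ) = Kₒ + α·Naₒ → α = (0.14114·110.0 − 4.56) / (111.0 − 0.14114·10.4)
α = (15.53 − 4.56) / (111.0 − 1.468) = 10.97/109.5 = 0.1001

0.100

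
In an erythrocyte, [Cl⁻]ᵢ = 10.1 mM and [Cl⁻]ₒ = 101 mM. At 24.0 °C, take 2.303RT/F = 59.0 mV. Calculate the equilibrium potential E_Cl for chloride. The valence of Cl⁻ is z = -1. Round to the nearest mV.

-59 mV

E = (59.0/z) · log₁₀([Cl⁻]_out/[Cl⁻]_in) with z = -1.
For an anion, dividing by z = -1 reverses the sign.
= (59.0/-1) · log₁₀(101/10.1) = -59.00 · log₁₀(10)
= -59.00 · (1.0000) = -59.00 mV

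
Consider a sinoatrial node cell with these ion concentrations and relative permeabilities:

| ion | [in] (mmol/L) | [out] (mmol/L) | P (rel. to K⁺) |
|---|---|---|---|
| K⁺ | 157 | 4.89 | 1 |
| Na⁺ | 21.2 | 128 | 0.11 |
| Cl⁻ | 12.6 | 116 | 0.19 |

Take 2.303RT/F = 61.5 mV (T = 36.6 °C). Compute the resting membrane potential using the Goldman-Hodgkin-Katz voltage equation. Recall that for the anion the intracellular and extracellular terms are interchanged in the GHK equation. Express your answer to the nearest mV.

-57 mV

Vm = 61.5 · log₁₀[(Σ P·[cation]ₒ + Σ P·[anion]ᵢ) / (Σ P·[cation]ᵢ + Σ P·[anion]ₒ)]
Numerator = 1×4.89 + 0.11×128 + 0.19×12.6 = 21.36
Denominator = 1×157 + 0.11×21.2 + 0.19×116 = 181.4
Vm = 61.5 · log₁₀(0.11779) = 61.5 × (-0.9289) = -57.13 mV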